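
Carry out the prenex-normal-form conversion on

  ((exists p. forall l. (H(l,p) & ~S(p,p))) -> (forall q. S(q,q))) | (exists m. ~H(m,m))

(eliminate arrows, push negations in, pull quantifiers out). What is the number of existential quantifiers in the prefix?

Eliminate → and ↔ using ¬ and ∨.
  ~(exists p. forall l. (H(l,p) & ~S(p,p))) | (forall q. S(q,q)) | (exists m. ~H(m,m))
Push ¬ through the quantifiers and connectives to reach negation normal form:
  (forall p. exists l. (~H(l,p) | S(p,p))) | (forall q. S(q,q)) | (exists m. ~H(m,m))
All bound variables are already distinct, so no renaming is needed.
Finally move all quantifiers to the prefix:
  forall p. exists l. forall q. exists m. (~H(l,p) | S(p,p) | S(q,q) | ~H(m,m))
The prefix is forall p exists l forall q exists m: 2 universal, 2 existential.

2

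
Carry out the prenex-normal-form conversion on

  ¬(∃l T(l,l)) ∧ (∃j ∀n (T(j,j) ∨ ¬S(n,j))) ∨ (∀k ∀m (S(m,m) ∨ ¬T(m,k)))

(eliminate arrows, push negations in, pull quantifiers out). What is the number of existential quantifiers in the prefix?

1

Push ¬ through the quantifiers and connectives to reach negation normal form:
  (∀l ¬T(l,l)) ∧ (∃j ∀n (T(j,j) ∨ ¬S(n,j))) ∨ (∀k ∀m (S(m,m) ∨ ¬T(m,k)))
All bound variables are already distinct, so no renaming is needed.
Pull the quantifiers to the front (each side's bound variable is not free in the other side):
  ∀l ∃j ∀n ∀k ∀m (¬T(l,l) ∧ (T(j,j) ∨ ¬S(n,j)) ∨ S(m,m) ∨ ¬T(m,k))
The prefix is ∀l ∃j ∀n ∀k ∀m: 4 universal, 1 existential.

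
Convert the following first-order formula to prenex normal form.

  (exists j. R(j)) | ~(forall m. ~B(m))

exists j. exists m. (R(j) | B(m))

Push ¬ through the quantifiers and connectives to reach negation normal form:
  (exists j. R(j)) | (exists m. B(m))
Extract every quantifier outward, since the variables are now distinct and don't occur free across branches:
  exists j. exists m. (R(j) | B(m))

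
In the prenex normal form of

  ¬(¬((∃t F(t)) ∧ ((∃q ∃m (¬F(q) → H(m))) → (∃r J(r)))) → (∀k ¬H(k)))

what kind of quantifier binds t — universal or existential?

universal

First replace A → B with ¬A ∨ B.
  ¬(¬¬((∃t F(t)) ∧ (¬(∃q ∃m (¬¬F(q) ∨ H(m))) ∨ (∃r J(r)))) ∨ (∀k ¬H(k)))
Move each ¬ inward, flipping quantifiers it crosses:
  ((∀t ¬F(t)) ∨ (∃q ∃m (F(q) ∨ H(m))) ∧ (∀r ¬J(r))) ∧ (∃k H(k))
All bound variables are already distinct, so no renaming is needed.
Extract every quantifier outward, since the variables are now distinct and don't occur free across branches:
  ∀t ∃q ∃m ∀r ∃k ((¬F(t) ∨ (F(q) ∨ H(m)) ∧ ¬J(r)) ∧ H(k))
The quantifier ∃t sits under an odd number of negations (counting the antecedent side of each →), so it flips to ∀t.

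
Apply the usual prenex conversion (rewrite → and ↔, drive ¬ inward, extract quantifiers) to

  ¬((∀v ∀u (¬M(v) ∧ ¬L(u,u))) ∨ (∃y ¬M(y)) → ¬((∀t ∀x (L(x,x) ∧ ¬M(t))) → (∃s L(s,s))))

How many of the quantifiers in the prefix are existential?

First replace A → B with ¬A ∨ B.
  ¬(¬((∀v ∀u (¬M(v) ∧ ¬L(u,u))) ∨ (∃y ¬M(y))) ∨ ¬(¬(∀t ∀x (L(x,x) ∧ ¬M(t))) ∨ (∃s L(s,s))))
Push ¬ through the quantifiers and connectives to reach negation normal form:
  ((∀v ∀u (¬M(v) ∧ ¬L(u,u))) ∨ (∃y ¬M(y))) ∧ ((∃t ∃x (¬L(x,x) ∨ M(t))) ∨ (∃s L(s,s)))
Pull the quantifiers to the front (each side's bound variable is not free in the other side):
  ∀v ∀u ∃y ∃t ∃x ∃s ((¬M(v) ∧ ¬L(u,u) ∨ ¬M(y)) ∧ (¬L(x,x) ∨ M(t) ∨ L(s,s)))
The prefix is ∀v ∀u ∃y ∃t ∃x ∃s: 2 universal, 4 existential.

4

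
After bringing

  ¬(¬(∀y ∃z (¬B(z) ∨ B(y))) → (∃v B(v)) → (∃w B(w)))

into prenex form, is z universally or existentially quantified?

Eliminate → and ↔ using ¬ and ∨.
  ¬(¬¬(∀y ∃z (¬B(z) ∨ B(y))) ∨ ¬(∃v B(v)) ∨ (∃w B(w)))
Move each ¬ inward, flipping quantifiers it crosses:
  (∃y ∀z (B(z) ∧ ¬B(y))) ∧ (∃v B(v)) ∧ (∀w ¬B(w))
All bound variables are already distinct, so no renaming is needed.
Finally move all quantifiers to the prefix:
  ∃y ∀z ∃v ∀w (B(z) ∧ ¬B(y) ∧ B(v) ∧ ¬B(w))
The quantifier ∃z sits under an odd number of negations (counting the antecedent side of each →), so it flips to ∀z.

universal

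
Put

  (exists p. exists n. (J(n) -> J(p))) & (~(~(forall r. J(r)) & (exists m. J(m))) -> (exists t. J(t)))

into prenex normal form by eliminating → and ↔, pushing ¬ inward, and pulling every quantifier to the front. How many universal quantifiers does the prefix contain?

Eliminate → and ↔ using ¬ and ∨.
  (exists p. exists n. (~J(n) | J(p))) & (~~(~(forall r. J(r)) & (exists m. J(m))) | (exists t. J(t)))
Push ¬ through the quantifiers and connectives to reach negation normal form:
  (exists p. exists n. (~J(n) | J(p))) & ((exists r. ~J(r)) & (exists m. J(m)) | (exists t. J(t)))
All bound variables are already distinct, so no renaming is needed.
Extract every quantifier outward, since the variables are now distinct and don't occur free across branches:
  exists p. exists n. exists r. exists m. exists t. ((~J(n) | J(p)) & (~J(r) & J(m) | J(t)))
The prefix is exists p exists n exists r exists m exists t: 0 universal, 5 existential.

0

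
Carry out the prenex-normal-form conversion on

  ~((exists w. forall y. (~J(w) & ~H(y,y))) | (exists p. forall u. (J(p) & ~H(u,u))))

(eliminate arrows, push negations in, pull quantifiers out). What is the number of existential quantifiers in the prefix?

2

Move each ¬ inward, flipping quantifiers it crosses:
  (forall w. exists y. (J(w) | H(y,y))) & (forall p. exists u. (~J(p) | H(u,u)))
All bound variables are already distinct, so no renaming is needed.
Extract every quantifier outward, since the variables are now distinct and don't occur free across branches:
  forall w. exists y. forall p. exists u. ((J(w) | H(y,y)) & (~J(p) | H(u,u)))
The prefix is forall w exists y forall p exists u: 2 universal, 2 existential.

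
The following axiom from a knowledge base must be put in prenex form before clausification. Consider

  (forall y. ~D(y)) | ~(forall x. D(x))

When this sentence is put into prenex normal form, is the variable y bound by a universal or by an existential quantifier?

universal

Move each ¬ inward, flipping quantifiers it crosses:
  (forall y. ~D(y)) | (exists x. ~D(x))
Pull the quantifiers to the front (each side's bound variable is not free in the other side):
  forall y. exists x. (~D(y) | ~D(x))
The quantifier forall y sits under an even number of negations, so it remains universal.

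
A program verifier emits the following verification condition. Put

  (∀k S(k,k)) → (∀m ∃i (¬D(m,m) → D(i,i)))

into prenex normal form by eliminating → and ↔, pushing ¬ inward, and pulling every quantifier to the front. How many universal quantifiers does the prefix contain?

Eliminate → and ↔ using ¬ and ∨.
  ¬(∀k S(k,k)) ∨ (∀m ∃i (¬¬D(m,m) ∨ D(i,i)))
Drive negations inward (¬∀x A ≡ ∃x ¬A, ¬∃x A ≡ ∀x ¬A, De Morgan for ∧/∨):
  (∃k ¬S(k,k)) ∨ (∀m ∃i (D(m,m) ∨ D(i,i)))
Extract every quantifier outward, since the variables are now distinct and don't occur free across branches:
  ∃k ∀m ∃i (¬S(k,k) ∨ D(m,m) ∨ D(i,i))
The prefix is ∃k ∀m ∃i: 1 universal, 2 existential.

1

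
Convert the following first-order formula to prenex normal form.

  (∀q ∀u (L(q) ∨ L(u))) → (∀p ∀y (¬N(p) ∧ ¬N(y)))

Eliminate → and ↔ using ¬ and ∨.
  ¬(∀q ∀u (L(q) ∨ L(u))) ∨ (∀p ∀y (¬N(p) ∧ ¬N(y)))
Move each ¬ inward, flipping quantifiers it crosses:
  (∃q ∃u (¬L(q) ∧ ¬L(u))) ∨ (∀p ∀y (¬N(p) ∧ ¬N(y)))
All bound variables are already distinct, so no renaming is needed.
Pull the quantifiers to the front (each side's bound variable is not free in the other side):
  ∃q ∃u ∀p ∀y (¬L(q) ∧ ¬L(u) ∨ ¬N(p) ∧ ¬N(y))

∃q ∃u ∀p ∀y (¬L(q) ∧ ¬L(u) ∨ ¬N(p) ∧ ¬N(y))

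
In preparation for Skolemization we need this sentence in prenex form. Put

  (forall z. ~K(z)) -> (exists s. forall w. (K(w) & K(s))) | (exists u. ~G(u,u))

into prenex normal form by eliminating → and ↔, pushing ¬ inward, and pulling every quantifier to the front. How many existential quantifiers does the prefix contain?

Eliminate → and ↔ using ¬ and ∨.
  ~(forall z. ~K(z)) | (exists s. forall w. (K(w) & K(s))) | (exists u. ~G(u,u))
Push ¬ through the quantifiers and connectives to reach negation normal form:
  (exists z. K(z)) | (exists s. forall w. (K(w) & K(s))) | (exists u. ~G(u,u))
Pull the quantifiers to the front (each side's bound variable is not free in the other side):
  exists z. exists s. forall w. exists u. (K(z) | K(w) & K(s) | ~G(u,u))
The prefix is exists z exists s forall w exists u: 1 universal, 3 existential.

3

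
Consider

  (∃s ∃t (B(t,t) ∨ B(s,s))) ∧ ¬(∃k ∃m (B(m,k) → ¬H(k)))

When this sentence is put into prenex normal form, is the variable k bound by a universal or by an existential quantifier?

universal

First replace A → B with ¬A ∨ B.
  (∃s ∃t (B(t,t) ∨ B(s,s))) ∧ ¬(∃k ∃m (¬B(m,k) ∨ ¬H(k)))
Drive negations inward (¬∀x A ≡ ∃x ¬A, ¬∃x A ≡ ∀x ¬A, De Morgan for ∧/∨):
  (∃s ∃t (B(t,t) ∨ B(s,s))) ∧ (∀k ∀m (B(m,k) ∧ H(k)))
All bound variables are already distinct, so no renaming is needed.
Pull the quantifiers to the front (each side's bound variable is not free in the other side):
  ∃s ∃t ∀k ∀m ((B(t,t) ∨ B(s,s)) ∧ B(m,k) ∧ H(k))
The quantifier ∃k sits under an odd number of negations (counting the antecedent side of each →), so it flips to ∀k.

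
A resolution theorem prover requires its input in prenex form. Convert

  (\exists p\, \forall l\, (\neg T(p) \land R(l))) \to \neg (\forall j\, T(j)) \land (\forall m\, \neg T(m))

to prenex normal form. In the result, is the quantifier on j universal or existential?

Rewrite implications/biconditionals: A → B as ¬A ∨ B.
  \neg (\exists p\, \forall l\, (\neg T(p) \land R(l))) \lor \neg (\forall j\, T(j)) \land (\forall m\, \neg T(m))
Move each ¬ inward, flipping quantifiers it crosses:
  (\forall p\, \exists l\, (T(p) \lor \neg R(l))) \lor (\exists j\, \neg T(j)) \land (\forall m\, \neg T(m))
All bound variables are already distinct, so no renaming is needed.
Extract every quantifier outward, since the variables are now distinct and don't occur free across branches:
  \forall p\, \exists l\, \exists j\, \forall m\, (T(p) \lor \neg R(l) \lor \neg T(j) \land \neg T(m))
The quantifier \forall j sits under an odd number of negations (counting the antecedent side of each →), so it flips to \exists j.

existential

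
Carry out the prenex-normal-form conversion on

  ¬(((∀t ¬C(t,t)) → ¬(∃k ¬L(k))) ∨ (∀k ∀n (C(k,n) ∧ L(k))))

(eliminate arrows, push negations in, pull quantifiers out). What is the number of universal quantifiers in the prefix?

Rewrite implications/biconditionals: A → B as ¬A ∨ B.
  ¬(¬(∀t ¬C(t,t)) ∨ ¬(∃k ¬L(k)) ∨ (∀k ∀n (C(k,n) ∧ L(k))))
Push ¬ through the quantifiers and connectives to reach negation normal form:
  (∀t ¬C(t,t)) ∧ (∃k ¬L(k)) ∧ (∃k ∃n (¬C(k,n) ∨ ¬L(k)))
Rename bound variables to avoid capture: k↦p.
  (∀t ¬C(t,t)) ∧ (∃k ¬L(k)) ∧ (∃p ∃n (¬C(p,n) ∨ ¬L(p)))
Extract every quantifier outward, since the variables are now distinct and don't occur free across branches:
  ∀t ∃k ∃p ∃n (¬C(t,t) ∧ ¬L(k) ∧ (¬C(p,n) ∨ ¬L(p)))
The prefix is ∀t ∃k ∃p ∃n: 1 universal, 3 existential.

1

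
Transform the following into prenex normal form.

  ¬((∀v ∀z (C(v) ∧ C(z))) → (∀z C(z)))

First replace A → B with ¬A ∨ B.
  ¬(¬(∀v ∀z (C(v) ∧ C(z))) ∨ (∀z C(z)))
Drive negations inward (¬∀x A ≡ ∃x ¬A, ¬∃x A ≡ ∀x ¬A, De Morgan for ∧/∨):
  (∀v ∀z (C(v) ∧ C(z))) ∧ (∃z ¬C(z))
Standardize variables apart so no two quantifiers bind the same name: z↦r.
  (∀v ∀z (C(v) ∧ C(z))) ∧ (∃r ¬C(r))
Finally move all quantifiers to the prefix:
  ∀v ∀z ∃r (C(v) ∧ C(z) ∧ ¬C(r))

∀v ∀z ∃r (C(v) ∧ C(z) ∧ ¬C(r))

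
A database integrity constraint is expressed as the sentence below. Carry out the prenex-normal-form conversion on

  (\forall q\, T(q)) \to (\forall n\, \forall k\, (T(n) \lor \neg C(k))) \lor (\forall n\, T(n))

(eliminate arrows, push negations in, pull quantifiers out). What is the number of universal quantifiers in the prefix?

3

First replace A → B with ¬A ∨ B.
  \neg (\forall q\, T(q)) \lor (\forall n\, \forall k\, (T(n) \lor \neg C(k))) \lor (\forall n\, T(n))
Move each ¬ inward, flipping quantifiers it crosses:
  (\exists q\, \neg T(q)) \lor (\forall n\, \forall k\, (T(n) \lor \neg C(k))) \lor (\forall n\, T(n))
Give each quantifier a distinct variable: n↦s.
  (\exists q\, \neg T(q)) \lor (\forall n\, \forall k\, (T(n) \lor \neg C(k))) \lor (\forall s\, T(s))
Extract every quantifier outward, since the variables are now distinct and don't occur free across branches:
  \exists q\, \forall n\, \forall k\, \forall s\, (\neg T(q) \lor T(n) \lor \neg C(k) \lor T(s))
The prefix is \exists q \forall n \forall k \forall s: 3 universal, 1 existential.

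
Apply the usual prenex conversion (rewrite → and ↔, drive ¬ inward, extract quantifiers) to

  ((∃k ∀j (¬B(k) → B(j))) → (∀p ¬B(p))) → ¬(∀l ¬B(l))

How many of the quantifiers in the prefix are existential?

Eliminate → and ↔ using ¬ and ∨.
  ¬(¬(∃k ∀j (¬¬B(k) ∨ B(j))) ∨ (∀p ¬B(p))) ∨ ¬(∀l ¬B(l))
Push ¬ through the quantifiers and connectives to reach negation normal form:
  (∃k ∀j (B(k) ∨ B(j))) ∧ (∃p B(p)) ∨ (∃l B(l))
All bound variables are already distinct, so no renaming is needed.
Extract every quantifier outward, since the variables are now distinct and don't occur free across branches:
  ∃k ∀j ∃p ∃l ((B(k) ∨ B(j)) ∧ B(p) ∨ B(l))
The prefix is ∃k ∀j ∃p ∃l: 1 universal, 3 existential.

3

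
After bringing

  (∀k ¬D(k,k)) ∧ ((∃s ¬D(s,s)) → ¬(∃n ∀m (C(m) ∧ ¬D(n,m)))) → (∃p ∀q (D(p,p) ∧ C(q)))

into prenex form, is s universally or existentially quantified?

existential

Rewrite implications/biconditionals: A → B as ¬A ∨ B.
  ¬((∀k ¬D(k,k)) ∧ (¬(∃s ¬D(s,s)) ∨ ¬(∃n ∀m (C(m) ∧ ¬D(n,m))))) ∨ (∃p ∀q (D(p,p) ∧ C(q)))
Push ¬ through the quantifiers and connectives to reach negation normal form:
  (∃k D(k,k)) ∨ (∃s ¬D(s,s)) ∧ (∃n ∀m (C(m) ∧ ¬D(n,m))) ∨ (∃p ∀q (D(p,p) ∧ C(q)))
Extract every quantifier outward, since the variables are now distinct and don't occur free across branches:
  ∃k ∃s ∃n ∀m ∃p ∀q (D(k,k) ∨ ¬D(s,s) ∧ C(m) ∧ ¬D(n,m) ∨ D(p,p) ∧ C(q))
The quantifier ∃s sits under an even number of negations (counting the antecedent side of each →), so it remains existential.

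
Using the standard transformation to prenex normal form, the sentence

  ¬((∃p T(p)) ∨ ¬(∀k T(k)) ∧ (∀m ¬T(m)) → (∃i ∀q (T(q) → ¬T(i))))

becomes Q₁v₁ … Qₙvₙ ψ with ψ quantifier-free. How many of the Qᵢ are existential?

Rewrite implications/biconditionals: A → B as ¬A ∨ B.
  ¬(¬((∃p T(p)) ∨ ¬(∀k T(k)) ∧ (∀m ¬T(m))) ∨ (∃i ∀q (¬T(q) ∨ ¬T(i))))
Move each ¬ inward, flipping quantifiers it crosses:
  ((∃p T(p)) ∨ (∃k ¬T(k)) ∧ (∀m ¬T(m))) ∧ (∀i ∃q (T(q) ∧ T(i)))
All bound variables are already distinct, so no renaming is needed.
Finally move all quantifiers to the prefix:
  ∃p ∃k ∀m ∀i ∃q ((T(p) ∨ ¬T(k) ∧ ¬T(m)) ∧ T(q) ∧ T(i))
The prefix is ∃p ∃k ∀m ∀i ∃q: 2 universal, 3 existential.

3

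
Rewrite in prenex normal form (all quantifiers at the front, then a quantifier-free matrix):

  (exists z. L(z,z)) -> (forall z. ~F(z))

First replace A → B with ¬A ∨ B.
  ~(exists z. L(z,z)) | (forall z. ~F(z))
Drive negations inward (¬∀x A ≡ ∃x ¬A, ¬∃x A ≡ ∀x ¬A, De Morgan for ∧/∨):
  (forall z. ~L(z,z)) | (forall z. ~F(z))
Standardize variables apart so no two quantifiers bind the same name: z↦t.
  (forall z. ~L(z,z)) | (forall t. ~F(t))
Extract every quantifier outward, since the variables are now distinct and don't occur free across branches:
  forall z. forall t. (~L(z,z) | ~F(t))

forall z. forall t. (~L(z,z) | ~F(t))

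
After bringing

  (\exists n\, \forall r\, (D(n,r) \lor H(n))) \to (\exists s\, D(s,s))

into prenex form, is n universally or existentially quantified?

universal

First replace A → B with ¬A ∨ B.
  \neg (\exists n\, \forall r\, (D(n,r) \lor H(n))) \lor (\exists s\, D(s,s))
Move each ¬ inward, flipping quantifiers it crosses:
  (\forall n\, \exists r\, (\neg D(n,r) \land \neg H(n))) \lor (\exists s\, D(s,s))
All bound variables are already distinct, so no renaming is needed.
Finally move all quantifiers to the prefix:
  \forall n\, \exists r\, \exists s\, (\neg D(n,r) \land \neg H(n) \lor D(s,s))
The quantifier \exists n sits under an odd number of negations (counting the antecedent side of each →), so it flips to \forall n.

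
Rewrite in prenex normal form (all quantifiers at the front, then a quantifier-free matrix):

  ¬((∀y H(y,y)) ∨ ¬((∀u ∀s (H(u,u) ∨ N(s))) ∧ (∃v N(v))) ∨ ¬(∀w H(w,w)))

Move each ¬ inward, flipping quantifiers it crosses:
  (∃y ¬H(y,y)) ∧ (∀u ∀s (H(u,u) ∨ N(s))) ∧ (∃v N(v)) ∧ (∀w H(w,w))
All bound variables are already distinct, so no renaming is needed.
Extract every quantifier outward, since the variables are now distinct and don't occur free across branches:
  ∃y ∀u ∀s ∃v ∀w (¬H(y,y) ∧ (H(u,u) ∨ N(s)) ∧ N(v) ∧ H(w,w))

∃y ∀u ∀s ∃v ∀w (¬H(y,y) ∧ (H(u,u) ∨ N(s)) ∧ N(v) ∧ H(w,w))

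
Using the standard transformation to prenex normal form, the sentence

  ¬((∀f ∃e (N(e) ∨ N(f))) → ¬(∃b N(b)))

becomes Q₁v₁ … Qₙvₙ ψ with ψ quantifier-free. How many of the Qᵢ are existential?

First replace A → B with ¬A ∨ B.
  ¬(¬(∀f ∃e (N(e) ∨ N(f))) ∨ ¬(∃b N(b)))
Drive negations inward (¬∀x A ≡ ∃x ¬A, ¬∃x A ≡ ∀x ¬A, De Morgan for ∧/∨):
  (∀f ∃e (N(e) ∨ N(f))) ∧ (∃b N(b))
All bound variables are already distinct, so no renaming is needed.
Finally move all quantifiers to the prefix:
  ∀f ∃e ∃b ((N(e) ∨ N(f)) ∧ N(b))
The prefix is ∀f ∃e ∃b: 1 universal, 2 existential.

2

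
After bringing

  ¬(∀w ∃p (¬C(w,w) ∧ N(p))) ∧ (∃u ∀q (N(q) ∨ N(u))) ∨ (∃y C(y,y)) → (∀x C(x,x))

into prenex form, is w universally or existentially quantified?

Eliminate → and ↔ using ¬ and ∨.
  ¬(¬(∀w ∃p (¬C(w,w) ∧ N(p))) ∧ (∃u ∀q (N(q) ∨ N(u))) ∨ (∃y C(y,y))) ∨ (∀x C(x,x))
Drive negations inward (¬∀x A ≡ ∃x ¬A, ¬∃x A ≡ ∀x ¬A, De Morgan for ∧/∨):
  ((∀w ∃p (¬C(w,w) ∧ N(p))) ∨ (∀u ∃q (¬N(q) ∧ ¬N(u)))) ∧ (∀y ¬C(y,y)) ∨ (∀x C(x,x))
All bound variables are already distinct, so no renaming is needed.
Pull the quantifiers to the front (each side's bound variable is not free in the other side):
  ∀w ∃p ∀u ∃q ∀y ∀x ((¬C(w,w) ∧ N(p) ∨ ¬N(q) ∧ ¬N(u)) ∧ ¬C(y,y) ∨ C(x,x))
The quantifier ∀w sits under an even number of negations (counting the antecedent side of each →), so it remains universal.

universal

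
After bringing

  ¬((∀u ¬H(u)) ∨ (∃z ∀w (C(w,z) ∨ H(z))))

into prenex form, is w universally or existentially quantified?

existential

Drive negations inward (¬∀x A ≡ ∃x ¬A, ¬∃x A ≡ ∀x ¬A, De Morgan for ∧/∨):
  (∃u H(u)) ∧ (∀z ∃w (¬C(w,z) ∧ ¬H(z)))
All bound variables are already distinct, so no renaming is needed.
Extract every quantifier outward, since the variables are now distinct and don't occur free across branches:
  ∃u ∀z ∃w (H(u) ∧ ¬C(w,z) ∧ ¬H(z))
The quantifier ∀w sits under an odd number of negations, so it flips to ∃w.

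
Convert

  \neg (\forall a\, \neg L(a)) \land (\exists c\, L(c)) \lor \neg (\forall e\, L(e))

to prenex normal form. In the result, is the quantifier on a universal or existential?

Push ¬ through the quantifiers and connectives to reach negation normal form:
  (\exists a\, L(a)) \land (\exists c\, L(c)) \lor (\exists e\, \neg L(e))
Pull the quantifiers to the front (each side's bound variable is not free in the other side):
  \exists a\, \exists c\, \exists e\, (L(a) \land L(c) \lor \neg L(e))
The quantifier \forall a sits under an odd number of negations, so it flips to \exists a.

existential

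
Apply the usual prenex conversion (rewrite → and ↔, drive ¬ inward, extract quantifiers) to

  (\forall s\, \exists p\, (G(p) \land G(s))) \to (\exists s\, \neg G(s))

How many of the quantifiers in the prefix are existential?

Eliminate → and ↔ using ¬ and ∨.
  \neg (\forall s\, \exists p\, (G(p) \land G(s))) \lor (\exists s\, \neg G(s))
Push ¬ through the quantifiers and connectives to reach negation normal form:
  (\exists s\, \forall p\, (\neg G(p) \lor \neg G(s))) \lor (\exists s\, \neg G(s))
Rename bound variables to avoid capture: s↦z1.
  (\exists s\, \forall p\, (\neg G(p) \lor \neg G(s))) \lor (\exists z1\, \neg G(z1))
Pull the quantifiers to the front (each side's bound variable is not free in the other side):
  \exists s\, \forall p\, \exists z1\, (\neg G(p) \lor \neg G(s) \lor \neg G(z1))
The prefix is \exists s \forall p \exists z1: 1 universal, 2 existential.

2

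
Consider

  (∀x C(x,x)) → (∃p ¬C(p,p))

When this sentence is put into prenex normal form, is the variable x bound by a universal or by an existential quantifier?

existential

Eliminate → and ↔ using ¬ and ∨.
  ¬(∀x C(x,x)) ∨ (∃p ¬C(p,p))
Move each ¬ inward, flipping quantifiers it crosses:
  (∃x ¬C(x,x)) ∨ (∃p ¬C(p,p))
All bound variables are already distinct, so no renaming is needed.
Finally move all quantifiers to the prefix:
  ∃x ∃p (¬C(x,x) ∨ ¬C(p,p))
The quantifier ∀x sits under an odd number of negations (counting the antecedent side of each →), so it flips to ∃x.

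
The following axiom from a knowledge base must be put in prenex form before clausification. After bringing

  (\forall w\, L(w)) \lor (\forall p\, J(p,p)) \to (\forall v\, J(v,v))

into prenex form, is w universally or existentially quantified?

existential

Rewrite implications/biconditionals: A → B as ¬A ∨ B.
  \neg ((\forall w\, L(w)) \lor (\forall p\, J(p,p))) \lor (\forall v\, J(v,v))
Push ¬ through the quantifiers and connectives to reach negation normal form:
  (\exists w\, \neg L(w)) \land (\exists p\, \neg J(p,p)) \lor (\forall v\, J(v,v))
Pull the quantifiers to the front (each side's bound variable is not free in the other side):
  \exists w\, \exists p\, \forall v\, (\neg L(w) \land \neg J(p,p) \lor J(v,v))
The quantifier \forall w sits under an odd number of negations (counting the antecedent side of each →), so it flips to \exists w.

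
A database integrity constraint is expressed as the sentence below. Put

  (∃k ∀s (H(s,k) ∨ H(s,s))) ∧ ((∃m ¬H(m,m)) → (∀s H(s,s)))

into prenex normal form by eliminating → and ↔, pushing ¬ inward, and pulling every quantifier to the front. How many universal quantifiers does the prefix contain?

Eliminate → and ↔ using ¬ and ∨.
  (∃k ∀s (H(s,k) ∨ H(s,s))) ∧ (¬(∃m ¬H(m,m)) ∨ (∀s H(s,s)))
Drive negations inward (¬∀x A ≡ ∃x ¬A, ¬∃x A ≡ ∀x ¬A, De Morgan for ∧/∨):
  (∃k ∀s (H(s,k) ∨ H(s,s))) ∧ ((∀m H(m,m)) ∨ (∀s H(s,s)))
Standardize variables apart so no two quantifiers bind the same name: s↦c.
  (∃k ∀s (H(s,k) ∨ H(s,s))) ∧ ((∀m H(m,m)) ∨ (∀c H(c,c)))
Finally move all quantifiers to the prefix:
  ∃k ∀s ∀m ∀c ((H(s,k) ∨ H(s,s)) ∧ (H(m,m) ∨ H(c,c)))
The prefix is ∃k ∀s ∀m ∀c: 3 universal, 1 existential.

3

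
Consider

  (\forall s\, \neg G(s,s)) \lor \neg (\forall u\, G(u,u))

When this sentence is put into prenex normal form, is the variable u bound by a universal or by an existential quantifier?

existential

Move each ¬ inward, flipping quantifiers it crosses:
  (\forall s\, \neg G(s,s)) \lor (\exists u\, \neg G(u,u))
Finally move all quantifiers to the prefix:
  \forall s\, \exists u\, (\neg G(s,s) \lor \neg G(u,u))
The quantifier \forall u sits under an odd number of negations, so it flips to \exists u.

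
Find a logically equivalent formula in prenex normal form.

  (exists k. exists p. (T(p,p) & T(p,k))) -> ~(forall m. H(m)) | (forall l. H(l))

forall k. forall p. exists m. forall l. (~T(p,p) | ~T(p,k) | ~H(m) | H(l))

Eliminate → and ↔ using ¬ and ∨.
  ~(exists k. exists p. (T(p,p) & T(p,k))) | ~(forall m. H(m)) | (forall l. H(l))
Push ¬ through the quantifiers and connectives to reach negation normal form:
  (forall k. forall p. (~T(p,p) | ~T(p,k))) | (exists m. ~H(m)) | (forall l. H(l))
All bound variables are already distinct, so no renaming is needed.
Extract every quantifier outward, since the variables are now distinct and don't occur free across branches:
  forall k. forall p. exists m. forall l. (~T(p,p) | ~T(p,k) | ~H(m) | H(l))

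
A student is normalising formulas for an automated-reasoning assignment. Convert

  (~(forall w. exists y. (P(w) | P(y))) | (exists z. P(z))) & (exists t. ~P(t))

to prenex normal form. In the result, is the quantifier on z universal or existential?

Drive negations inward (¬∀x A ≡ ∃x ¬A, ¬∃x A ≡ ∀x ¬A, De Morgan for ∧/∨):
  ((exists w. forall y. (~P(w) & ~P(y))) | (exists z. P(z))) & (exists t. ~P(t))
Pull the quantifiers to the front (each side's bound variable is not free in the other side):
  exists w. forall y. exists z. exists t. ((~P(w) & ~P(y) | P(z)) & ~P(t))
The quantifier exists z sits under an even number of negations, so it remains existential.

existential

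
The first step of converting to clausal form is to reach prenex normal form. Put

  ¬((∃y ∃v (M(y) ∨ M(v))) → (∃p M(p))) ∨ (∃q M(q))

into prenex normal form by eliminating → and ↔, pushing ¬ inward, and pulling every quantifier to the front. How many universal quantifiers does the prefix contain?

1

First replace A → B with ¬A ∨ B.
  ¬(¬(∃y ∃v (M(y) ∨ M(v))) ∨ (∃p M(p))) ∨ (∃q M(q))
Drive negations inward (¬∀x A ≡ ∃x ¬A, ¬∃x A ≡ ∀x ¬A, De Morgan for ∧/∨):
  (∃y ∃v (M(y) ∨ M(v))) ∧ (∀p ¬M(p)) ∨ (∃q M(q))
All bound variables are already distinct, so no renaming is needed.
Extract every quantifier outward, since the variables are now distinct and don't occur free across branches:
  ∃y ∃v ∀p ∃q ((M(y) ∨ M(v)) ∧ ¬M(p) ∨ M(q))
The prefix is ∃y ∃v ∀p ∃q: 1 universal, 3 existential.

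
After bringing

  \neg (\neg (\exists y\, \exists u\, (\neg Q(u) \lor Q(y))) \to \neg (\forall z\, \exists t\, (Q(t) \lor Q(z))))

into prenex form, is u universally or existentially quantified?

universal

Rewrite implications/biconditionals: A → B as ¬A ∨ B.
  \neg (\neg \neg (\exists y\, \exists u\, (\neg Q(u) \lor Q(y))) \lor \neg (\forall z\, \exists t\, (Q(t) \lor Q(z))))
Push ¬ through the quantifiers and connectives to reach negation normal form:
  (\forall y\, \forall u\, (Q(u) \land \neg Q(y))) \land (\forall z\, \exists t\, (Q(t) \lor Q(z)))
All bound variables are already distinct, so no renaming is needed.
Pull the quantifiers to the front (each side's bound variable is not free in the other side):
  \forall y\, \forall u\, \forall z\, \exists t\, (Q(u) \land \neg Q(y) \land (Q(t) \lor Q(z)))
The quantifier \exists u sits under an odd number of negations (counting the antecedent side of each →), so it flips to \forall u.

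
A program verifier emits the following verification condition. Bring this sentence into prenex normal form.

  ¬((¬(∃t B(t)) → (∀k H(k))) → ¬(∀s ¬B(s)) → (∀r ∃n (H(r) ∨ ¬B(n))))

∃t ∀k ∃s ∃r ∀n ((B(t) ∨ H(k)) ∧ B(s) ∧ ¬H(r) ∧ B(n))

First replace A → B with ¬A ∨ B.
  ¬(¬(¬¬(∃t B(t)) ∨ (∀k H(k))) ∨ ¬¬(∀s ¬B(s)) ∨ (∀r ∃n (H(r) ∨ ¬B(n))))
Move each ¬ inward, flipping quantifiers it crosses:
  ((∃t B(t)) ∨ (∀k H(k))) ∧ (∃s B(s)) ∧ (∃r ∀n (¬H(r) ∧ B(n)))
Extract every quantifier outward, since the variables are now distinct and don't occur free across branches:
  ∃t ∀k ∃s ∃r ∀n ((B(t) ∨ H(k)) ∧ B(s) ∧ ¬H(r) ∧ B(n))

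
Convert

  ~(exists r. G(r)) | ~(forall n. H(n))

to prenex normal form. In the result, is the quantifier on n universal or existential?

existential

Push ¬ through the quantifiers and connectives to reach negation normal form:
  (forall r. ~G(r)) | (exists n. ~H(n))
All bound variables are already distinct, so no renaming is needed.
Pull the quantifiers to the front (each side's bound variable is not free in the other side):
  forall r. exists n. (~G(r) | ~H(n))
The quantifier forall n sits under an odd number of negations, so it flips to exists n.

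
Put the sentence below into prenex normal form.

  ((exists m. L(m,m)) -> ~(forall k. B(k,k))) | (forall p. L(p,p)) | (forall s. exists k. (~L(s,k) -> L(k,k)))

Rewrite implications/biconditionals: A → B as ¬A ∨ B.
  ~(exists m. L(m,m)) | ~(forall k. B(k,k)) | (forall p. L(p,p)) | (forall s. exists k. (~~L(s,k) | L(k,k)))
Push ¬ through the quantifiers and connectives to reach negation normal form:
  (forall m. ~L(m,m)) | (exists k. ~B(k,k)) | (forall p. L(p,p)) | (forall s. exists k. (L(s,k) | L(k,k)))
Give each quantifier a distinct variable: k↦b.
  (forall m. ~L(m,m)) | (exists k. ~B(k,k)) | (forall p. L(p,p)) | (forall s. exists b. (L(s,b) | L(b,b)))
Pull the quantifiers to the front (each side's bound variable is not free in the other side):
  forall m. exists k. forall p. forall s. exists b. (~L(m,m) | ~B(k,k) | L(p,p) | L(s,b) | L(b,b))

forall m. exists k. forall p. forall s. exists b. (~L(m,m) | ~B(k,k) | L(p,p) | L(s,b) | L(b,b))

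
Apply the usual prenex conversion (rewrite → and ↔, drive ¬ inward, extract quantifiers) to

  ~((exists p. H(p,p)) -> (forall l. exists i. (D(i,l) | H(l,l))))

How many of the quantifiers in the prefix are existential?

2

First replace A → B with ¬A ∨ B.
  ~(~(exists p. H(p,p)) | (forall l. exists i. (D(i,l) | H(l,l))))
Move each ¬ inward, flipping quantifiers it crosses:
  (exists p. H(p,p)) & (exists l. forall i. (~D(i,l) & ~H(l,l)))
Extract every quantifier outward, since the variables are now distinct and don't occur free across branches:
  exists p. exists l. forall i. (H(p,p) & ~D(i,l) & ~H(l,l))
The prefix is exists p exists l forall i: 1 universal, 2 existential.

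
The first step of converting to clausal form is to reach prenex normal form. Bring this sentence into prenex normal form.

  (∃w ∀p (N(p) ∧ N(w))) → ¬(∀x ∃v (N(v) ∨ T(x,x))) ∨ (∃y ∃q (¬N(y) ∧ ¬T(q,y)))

Eliminate → and ↔ using ¬ and ∨.
  ¬(∃w ∀p (N(p) ∧ N(w))) ∨ ¬(∀x ∃v (N(v) ∨ T(x,x))) ∨ (∃y ∃q (¬N(y) ∧ ¬T(q,y)))
Push ¬ through the quantifiers and connectives to reach negation normal form:
  (∀w ∃p (¬N(p) ∨ ¬N(w))) ∨ (∃x ∀v (¬N(v) ∧ ¬T(x,x))) ∨ (∃y ∃q (¬N(y) ∧ ¬T(q,y)))
All bound variables are already distinct, so no renaming is needed.
Pull the quantifiers to the front (each side's bound variable is not free in the other side):
  ∀w ∃p ∃x ∀v ∃y ∃q (¬N(p) ∨ ¬N(w) ∨ ¬N(v) ∧ ¬T(x,x) ∨ ¬N(y) ∧ ¬T(q,y))

∀w ∃p ∃x ∀v ∃y ∃q (¬N(p) ∨ ¬N(w) ∨ ¬N(v) ∧ ¬T(x,x) ∨ ¬N(y) ∧ ¬T(q,y))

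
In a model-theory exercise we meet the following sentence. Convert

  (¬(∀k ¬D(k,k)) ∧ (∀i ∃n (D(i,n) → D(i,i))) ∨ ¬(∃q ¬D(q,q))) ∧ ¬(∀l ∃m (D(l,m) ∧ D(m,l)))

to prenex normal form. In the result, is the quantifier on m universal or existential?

universal

Eliminate → and ↔ using ¬ and ∨.
  (¬(∀k ¬D(k,k)) ∧ (∀i ∃n (¬D(i,n) ∨ D(i,i))) ∨ ¬(∃q ¬D(q,q))) ∧ ¬(∀l ∃m (D(l,m) ∧ D(m,l)))
Move each ¬ inward, flipping quantifiers it crosses:
  ((∃k D(k,k)) ∧ (∀i ∃n (¬D(i,n) ∨ D(i,i))) ∨ (∀q D(q,q))) ∧ (∃l ∀m (¬D(l,m) ∨ ¬D(m,l)))
Extract every quantifier outward, since the variables are now distinct and don't occur free across branches:
  ∃k ∀i ∃n ∀q ∃l ∀m ((D(k,k) ∧ (¬D(i,n) ∨ D(i,i)) ∨ D(q,q)) ∧ (¬D(l,m) ∨ ¬D(m,l)))
The quantifier ∃m sits under an odd number of negations (counting the antecedent side of each →), so it flips to ∀m.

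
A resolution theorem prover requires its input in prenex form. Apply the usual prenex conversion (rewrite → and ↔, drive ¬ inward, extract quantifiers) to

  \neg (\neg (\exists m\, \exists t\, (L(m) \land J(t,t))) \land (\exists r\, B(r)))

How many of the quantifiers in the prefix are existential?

2

Drive negations inward (¬∀x A ≡ ∃x ¬A, ¬∃x A ≡ ∀x ¬A, De Morgan for ∧/∨):
  (\exists m\, \exists t\, (L(m) \land J(t,t))) \lor (\forall r\, \neg B(r))
Extract every quantifier outward, since the variables are now distinct and don't occur free across branches:
  \exists m\, \exists t\, \forall r\, (L(m) \land J(t,t) \lor \neg B(r))
The prefix is \exists m \exists t \forall r: 1 universal, 2 existential.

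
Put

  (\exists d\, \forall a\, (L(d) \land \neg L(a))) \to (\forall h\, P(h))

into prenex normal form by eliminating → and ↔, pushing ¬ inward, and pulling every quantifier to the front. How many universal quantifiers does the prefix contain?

Rewrite implications/biconditionals: A → B as ¬A ∨ B.
  \neg (\exists d\, \forall a\, (L(d) \land \neg L(a))) \lor (\forall h\, P(h))
Move each ¬ inward, flipping quantifiers it crosses:
  (\forall d\, \exists a\, (\neg L(d) \lor L(a))) \lor (\forall h\, P(h))
All bound variables are already distinct, so no renaming is needed.
Finally move all quantifiers to the prefix:
  \forall d\, \exists a\, \forall h\, (\neg L(d) \lor L(a) \lor P(h))
The prefix is \forall d \exists a \forall h: 2 universal, 1 existential.

2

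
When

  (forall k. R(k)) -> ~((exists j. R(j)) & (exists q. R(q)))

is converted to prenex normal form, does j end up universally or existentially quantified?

First replace A → B with ¬A ∨ B.
  ~(forall k. R(k)) | ~((exists j. R(j)) & (exists q. R(q)))
Move each ¬ inward, flipping quantifiers it crosses:
  (exists k. ~R(k)) | (forall j. ~R(j)) | (forall q. ~R(q))
Extract every quantifier outward, since the variables are now distinct and don't occur free across branches:
  exists k. forall j. forall q. (~R(k) | ~R(j) | ~R(q))
The quantifier exists j sits under an odd number of negations (counting the antecedent side of each →), so it flips to forall j.

universal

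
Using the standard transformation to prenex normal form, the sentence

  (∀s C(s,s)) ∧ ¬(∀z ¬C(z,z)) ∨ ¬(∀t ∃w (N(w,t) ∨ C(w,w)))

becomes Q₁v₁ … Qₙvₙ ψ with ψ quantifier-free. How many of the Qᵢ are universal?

Move each ¬ inward, flipping quantifiers it crosses:
  (∀s C(s,s)) ∧ (∃z C(z,z)) ∨ (∃t ∀w (¬N(w,t) ∧ ¬C(w,w)))
All bound variables are already distinct, so no renaming is needed.
Finally move all quantifiers to the prefix:
  ∀s ∃z ∃t ∀w (C(s,s) ∧ C(z,z) ∨ ¬N(w,t) ∧ ¬C(w,w))
The prefix is ∀s ∃z ∃t ∀w: 2 universal, 2 existential.

2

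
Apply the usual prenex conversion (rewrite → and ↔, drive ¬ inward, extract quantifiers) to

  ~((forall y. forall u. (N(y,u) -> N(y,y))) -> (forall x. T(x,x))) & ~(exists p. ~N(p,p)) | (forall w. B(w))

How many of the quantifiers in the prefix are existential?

Rewrite implications/biconditionals: A → B as ¬A ∨ B.
  ~(~(forall y. forall u. (~N(y,u) | N(y,y))) | (forall x. T(x,x))) & ~(exists p. ~N(p,p)) | (forall w. B(w))
Move each ¬ inward, flipping quantifiers it crosses:
  (forall y. forall u. (~N(y,u) | N(y,y))) & (exists x. ~T(x,x)) & (forall p. N(p,p)) | (forall w. B(w))
All bound variables are already distinct, so no renaming is needed.
Pull the quantifiers to the front (each side's bound variable is not free in the other side):
  forall y. forall u. exists x. forall p. forall w. ((~N(y,u) | N(y,y)) & ~T(x,x) & N(p,p) | B(w))
The prefix is forall y forall u exists x forall p forall w: 4 universal, 1 existential.

1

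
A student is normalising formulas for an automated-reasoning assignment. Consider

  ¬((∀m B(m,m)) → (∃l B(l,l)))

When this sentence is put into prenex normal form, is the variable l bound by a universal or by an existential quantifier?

universal

Eliminate → and ↔ using ¬ and ∨.
  ¬(¬(∀m B(m,m)) ∨ (∃l B(l,l)))
Drive negations inward (¬∀x A ≡ ∃x ¬A, ¬∃x A ≡ ∀x ¬A, De Morgan for ∧/∨):
  (∀m B(m,m)) ∧ (∀l ¬B(l,l))
Extract every quantifier outward, since the variables are now distinct and don't occur free across branches:
  ∀m ∀l (B(m,m) ∧ ¬B(l,l))
The quantifier ∃l sits under an odd number of negations (counting the antecedent side of each →), so it flips to ∀l.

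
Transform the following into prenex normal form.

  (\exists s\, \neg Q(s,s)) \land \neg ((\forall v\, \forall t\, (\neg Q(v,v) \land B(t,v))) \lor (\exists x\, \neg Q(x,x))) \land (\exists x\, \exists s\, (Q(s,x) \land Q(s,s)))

Move each ¬ inward, flipping quantifiers it crosses:
  (\exists s\, \neg Q(s,s)) \land (\exists v\, \exists t\, (Q(v,v) \lor \neg B(t,v))) \land (\forall x\, Q(x,x)) \land (\exists x\, \exists s\, (Q(s,x) \land Q(s,s)))
Rename bound variables to avoid capture: x↦y, s↦r.
  (\exists s\, \neg Q(s,s)) \land (\exists v\, \exists t\, (Q(v,v) \lor \neg B(t,v))) \land (\forall x\, Q(x,x)) \land (\exists y\, \exists r\, (Q(r,y) \land Q(r,r)))
Extract every quantifier outward, since the variables are now distinct and don't occur free across branches:
  \exists s\, \exists v\, \exists t\, \forall x\, \exists y\, \exists r\, (\neg Q(s,s) \land (Q(v,v) \lor \neg B(t,v)) \land Q(x,x) \land Q(r,y) \land Q(r,r))

\exists s\, \exists v\, \exists t\, \forall x\, \exists y\, \exists r\, (\neg Q(s,s) \land (Q(v,v) \lor \neg B(t,v)) \land Q(x,x) \land Q(r,y) \land Q(r,r))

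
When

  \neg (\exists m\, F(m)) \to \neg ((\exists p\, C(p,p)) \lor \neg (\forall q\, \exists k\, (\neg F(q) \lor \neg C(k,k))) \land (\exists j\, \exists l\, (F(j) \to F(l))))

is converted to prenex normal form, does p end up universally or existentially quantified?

universal

First replace A → B with ¬A ∨ B.
  \neg \neg (\exists m\, F(m)) \lor \neg ((\exists p\, C(p,p)) \lor \neg (\forall q\, \exists k\, (\neg F(q) \lor \neg C(k,k))) \land (\exists j\, \exists l\, (\neg F(j) \lor F(l))))
Drive negations inward (¬∀x A ≡ ∃x ¬A, ¬∃x A ≡ ∀x ¬A, De Morgan for ∧/∨):
  (\exists m\, F(m)) \lor (\forall p\, \neg C(p,p)) \land ((\forall q\, \exists k\, (\neg F(q) \lor \neg C(k,k))) \lor (\forall j\, \forall l\, (F(j) \land \neg F(l))))
All bound variables are already distinct, so no renaming is needed.
Pull the quantifiers to the front (each side's bound variable is not free in the other side):
  \exists m\, \forall p\, \forall q\, \exists k\, \forall j\, \forall l\, (F(m) \lor \neg C(p,p) \land (\neg F(q) \lor \neg C(k,k) \lor F(j) \land \neg F(l)))
The quantifier \exists p sits under an odd number of negations (counting the antecedent side of each →), so it flips to \forall p.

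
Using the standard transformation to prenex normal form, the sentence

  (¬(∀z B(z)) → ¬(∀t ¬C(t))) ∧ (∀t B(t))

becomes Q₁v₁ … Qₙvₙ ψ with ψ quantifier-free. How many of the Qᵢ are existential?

1

Eliminate → and ↔ using ¬ and ∨.
  (¬¬(∀z B(z)) ∨ ¬(∀t ¬C(t))) ∧ (∀t B(t))
Drive negations inward (¬∀x A ≡ ∃x ¬A, ¬∃x A ≡ ∀x ¬A, De Morgan for ∧/∨):
  ((∀z B(z)) ∨ (∃t C(t))) ∧ (∀t B(t))
Give each quantifier a distinct variable: t↦r.
  ((∀z B(z)) ∨ (∃t C(t))) ∧ (∀r B(r))
Pull the quantifiers to the front (each side's bound variable is not free in the other side):
  ∀z ∃t ∀r ((B(z) ∨ C(t)) ∧ B(r))
The prefix is ∀z ∃t ∀r: 2 universal, 1 existential.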